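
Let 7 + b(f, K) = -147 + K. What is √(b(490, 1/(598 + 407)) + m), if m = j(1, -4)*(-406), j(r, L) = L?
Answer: 43*√802995/1005 ≈ 38.341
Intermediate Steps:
b(f, K) = -154 + K (b(f, K) = -7 + (-147 + K) = -154 + K)
m = 1624 (m = -4*(-406) = 1624)
√(b(490, 1/(598 + 407)) + m) = √((-154 + 1/(598 + 407)) + 1624) = √((-154 + 1/1005) + 1624) = √(-154769/1005 + 1624) = √(1477351/1005) = 43*√802995/1005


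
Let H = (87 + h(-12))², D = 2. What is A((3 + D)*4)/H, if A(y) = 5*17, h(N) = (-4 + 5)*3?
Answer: 17/1620 ≈ 0.010494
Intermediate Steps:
h(N) = 3 (h(N) = 1*3 = 3)
A(y) = 85
H = 8100 (H = (87 + 3)² = 90² = 8100)
A((3 + D)*4)/H = 85/8100 = 85*(1/8100) = 17/1620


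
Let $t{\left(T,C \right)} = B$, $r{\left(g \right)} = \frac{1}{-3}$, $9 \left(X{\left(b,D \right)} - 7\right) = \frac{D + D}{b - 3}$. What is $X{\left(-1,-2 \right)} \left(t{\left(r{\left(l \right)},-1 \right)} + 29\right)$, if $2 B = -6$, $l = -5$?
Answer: $\frac{1664}{9} \approx 184.89$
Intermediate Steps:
$X{\left(b,D \right)} = 7 + \frac{2 D}{9 \left(-3 + b\right)}$ ($X{\left(b,D \right)} = 7 + \frac{\left(D + D\right) \frac{1}{b - 3}}{9} = 7 + \frac{2 D \frac{1}{-3 + b}}{9} = 7 + \frac{2 D}{9 \left(-3 + b\right)}$)
$r{\left(g \right)} = - \frac{1}{3}$
$B = -3$ ($B = \frac{1}{2} \left(-6\right) = -3$)
$t{\left(T,C \right)} = -3$
$X{\left(-1,-2 \right)} \left(t{\left(r{\left(l \right)},-1 \right)} + 29\right) = \frac{-189 + 2 \left(-2\right) + 63 \left(-1\right)}{9 \left(-3 - 1\right)} \left(-3 + 29\right) = \frac{-189 - 4 - 63}{9 \left(-4\right)} 26 = \frac{1}{9} \left(- \frac{1}{4}\right) \left(-256\right) 26 = \frac{64}{9} \cdot 26 = \frac{1664}{9}$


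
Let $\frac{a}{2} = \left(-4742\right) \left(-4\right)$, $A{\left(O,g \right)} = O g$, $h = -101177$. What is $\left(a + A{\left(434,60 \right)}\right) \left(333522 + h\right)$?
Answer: $14864503720$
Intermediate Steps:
$a = 37936$ ($a = 2 \left(\left(-4742\right) \left(-4\right)\right) = 2 \cdot 18968 = 37936$)
$\left(a + A{\left(434,60 \right)}\right) \left(333522 + h\right) = \left(37936 + 434 \cdot 60\right) \left(333522 - 101177\right) = \left(37936 + 26040\right) 232345 = 63976 \cdot 232345 = 14864503720$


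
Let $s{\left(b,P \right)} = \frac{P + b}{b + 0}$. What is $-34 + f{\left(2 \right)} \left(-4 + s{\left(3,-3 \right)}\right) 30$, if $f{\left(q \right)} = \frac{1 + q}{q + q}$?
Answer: $-124$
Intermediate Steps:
$f{\left(q \right)} = \frac{1 + q}{2 q}$
$s{\left(b,P \right)} = \frac{P + b}{b}$
$-34 + f{\left(2 \right)} \left(-4 + s{\left(3,-3 \right)}\right) 30 = -34 + \frac{1 + 2}{2 \cdot 2} \left(-4 + \frac{-3 + 3}{3}\right) 30 = -34 + \frac{1}{2} \cdot \frac{1}{2} \cdot 3 \left(-4 + \frac{1}{3} \cdot 0\right) 30 = -34 + \frac{3 \left(-4 + 0\right)}{4} \cdot 30 = -34 + \frac{3}{4} \left(-4\right) 30 = -34 - 90 = -124$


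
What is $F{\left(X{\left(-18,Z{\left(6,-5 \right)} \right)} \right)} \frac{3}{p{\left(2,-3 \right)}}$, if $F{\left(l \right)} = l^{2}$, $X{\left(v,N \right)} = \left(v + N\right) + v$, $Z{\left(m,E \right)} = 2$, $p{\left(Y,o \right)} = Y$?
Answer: $1734$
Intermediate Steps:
$X{\left(v,N \right)} = N + 2 v$ ($X{\left(v,N \right)} = \left(N + v\right) + v = N + 2 v$)
$F{\left(X{\left(-18,Z{\left(6,-5 \right)} \right)} \right)} \frac{3}{p{\left(2,-3 \right)}} = \left(2 + 2 \left(-18\right)\right)^{2} \cdot \frac{3}{2} = \left(2 - 36\right)^{2} \cdot 3 \cdot \frac{1}{2} = \left(-34\right)^{2} \cdot \frac{3}{2} = 1156 \cdot \frac{3}{2} = 1734$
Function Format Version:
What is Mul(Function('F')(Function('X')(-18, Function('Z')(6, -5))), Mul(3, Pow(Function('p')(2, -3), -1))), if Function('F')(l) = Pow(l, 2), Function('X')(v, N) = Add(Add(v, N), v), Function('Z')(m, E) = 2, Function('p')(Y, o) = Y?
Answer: 1734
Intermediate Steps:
Function('X')(v, N) = Add(N, Mul(2, v)) (Function('X')(v, N) = Add(Add(N, v), v) = Add(N, Mul(2, v)))
Mul(Function('F')(Function('X')(-18, Function('Z')(6, -5))), Mul(3, Pow(Function('p')(2, -3), -1))) = Mul(Pow(Add(2, Mul(2, -18)), 2), Mul(3, Pow(2, -1))) = Mul(Pow(Add(2, -36), 2), Mul(3, Rational(1, 2))) = Mul(Pow(-34, 2), Rational(3, 2)) = Mul(1156, Rational(3, 2)) = 1734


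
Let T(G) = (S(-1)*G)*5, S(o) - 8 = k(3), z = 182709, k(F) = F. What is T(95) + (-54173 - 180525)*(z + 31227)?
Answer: -50210346103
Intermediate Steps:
S(o) = 11 (S(o) = 8 + 3 = 11)
T(G) = 55*G (T(G) = (11*G)*5 = 55*G)
T(95) + (-54173 - 180525)*(z + 31227) = 55*95 + (-54173 - 180525)*(182709 + 31227) = 5225 - 234698*213936 = 5225 - 50210351328 = -50210346103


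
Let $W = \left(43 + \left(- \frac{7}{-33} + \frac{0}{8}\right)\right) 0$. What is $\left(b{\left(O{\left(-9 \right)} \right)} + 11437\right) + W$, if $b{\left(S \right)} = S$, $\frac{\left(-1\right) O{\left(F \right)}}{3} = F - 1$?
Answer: $11467$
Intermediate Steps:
$O{\left(F \right)} = 3 - 3 F$ ($O{\left(F \right)} = - 3 \left(F - 1\right) = - 3 \left(-1 + F\right) = 3 - 3 F$)
$W = 0$ ($W = \left(43 + \left(\left(-7\right) \left(- \frac{1}{33}\right) + 0 \cdot \frac{1}{8}\right)\right) 0 = \left(43 + \left(\frac{7}{33} + 0\right)\right) 0 = \left(43 + \frac{7}{33}\right) 0 = \frac{1426}{33} \cdot 0 = 0$)
$\left(b{\left(O{\left(-9 \right)} \right)} + 11437\right) + W = \left(\left(3 - -27\right) + 11437\right) + 0 = \left(\left(3 + 27\right) + 11437\right) + 0 = \left(30 + 11437\right) + 0 = 11467 + 0 = 11467$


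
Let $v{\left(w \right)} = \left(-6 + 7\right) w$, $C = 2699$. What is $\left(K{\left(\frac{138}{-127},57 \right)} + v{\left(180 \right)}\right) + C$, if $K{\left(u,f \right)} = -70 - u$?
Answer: $\frac{356881}{127} \approx 2810.1$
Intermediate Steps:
$v{\left(w \right)} = w$ ($v{\left(w \right)} = 1 w = w$)
$\left(K{\left(\frac{138}{-127},57 \right)} + v{\left(180 \right)}\right) + C = \left(\left(-70 - \frac{138}{-127}\right) + 180\right) + 2699 = \left(\left(-70 - 138 \left(- \frac{1}{127}\right)\right) + 180\right) + 2699 = \left(\left(-70 - - \frac{138}{127}\right) + 180\right) + 2699 = \left(\left(-70 + \frac{138}{127}\right) + 180\right) + 2699 = \left(- \frac{8752}{127} + 180\right) + 2699 = \frac{14108}{127} + 2699 = \frac{356881}{127}$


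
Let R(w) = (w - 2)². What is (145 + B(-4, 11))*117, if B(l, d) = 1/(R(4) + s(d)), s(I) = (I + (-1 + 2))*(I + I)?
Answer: 4546737/268 ≈ 16965.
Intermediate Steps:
R(w) = (-2 + w)²
s(I) = 2*I*(1 + I) (s(I) = (I + 1)*(2*I) = (1 + I)*(2*I) = 2*I*(1 + I))
B(l, d) = 1/(4 + 2*d*(1 + d)) (B(l, d) = 1/((-2 + 4)² + 2*d*(1 + d)) = 1/(2² + 2*d*(1 + d)) = 1/(4 + 2*d*(1 + d)))
(145 + B(-4, 11))*117 = (145 + 1/(2*(2 + 11*(1 + 11))))*117 = (145 + 1/(2*(2 + 11*12)))*117 = (145 + 1/(2*(2 + 132)))*117 = (145 + (½)/134)*117 = (145 + (½)*(1/134))*117 = (145 + 1/268)*117 = (38861/268)*117 = 4546737/268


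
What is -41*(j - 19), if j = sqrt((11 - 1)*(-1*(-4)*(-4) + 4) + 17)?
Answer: 779 - 41*I*sqrt(103) ≈ 779.0 - 416.1*I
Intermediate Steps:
j = I*sqrt(103) (j = sqrt(10*(4*(-4) + 4) + 17) = sqrt(10*(-16 + 4) + 17) = sqrt(10*(-12) + 17) = sqrt(-120 + 17) = sqrt(-103) = I*sqrt(103) ≈ 10.149*I)
-41*(j - 19) = -41*(I*sqrt(103) - 19) = -41*(-19 + I*sqrt(103)) = 779 - 41*I*sqrt(103)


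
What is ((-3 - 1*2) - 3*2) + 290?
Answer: 279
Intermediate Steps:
((-3 - 1*2) - 3*2) + 290 = ((-3 - 2) - 6) + 290 = (-5 - 6) + 290 = -11 + 290 = 279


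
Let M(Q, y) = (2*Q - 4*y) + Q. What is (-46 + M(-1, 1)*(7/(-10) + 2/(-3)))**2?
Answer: 1194649/900 ≈ 1327.4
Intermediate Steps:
M(Q, y) = -4*y + 3*Q (M(Q, y) = (-4*y + 2*Q) + Q = -4*y + 3*Q)
(-46 + M(-1, 1)*(7/(-10) + 2/(-3)))**2 = (-46 + (-4*1 + 3*(-1))*(7/(-10) + 2/(-3)))**2 = (-46 + (-4 - 3)*(7*(-1/10) + 2*(-1/3)))**2 = (-46 - 7*(-7/10 - 2/3))**2 = (-46 - 7*(-41/30))**2 = (-46 + 287/30)**2 = (-1093/30)**2 = 1194649/900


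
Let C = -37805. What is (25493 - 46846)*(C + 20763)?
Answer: 363897826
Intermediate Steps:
(25493 - 46846)*(C + 20763) = (25493 - 46846)*(-37805 + 20763) = -21353*(-17042) = 363897826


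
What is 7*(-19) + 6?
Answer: -127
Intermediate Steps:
7*(-19) + 6 = -133 + 6 = -127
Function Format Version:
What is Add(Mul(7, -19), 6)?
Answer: -127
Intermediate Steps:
Add(Mul(7, -19), 6) = Add(-133, 6) = -127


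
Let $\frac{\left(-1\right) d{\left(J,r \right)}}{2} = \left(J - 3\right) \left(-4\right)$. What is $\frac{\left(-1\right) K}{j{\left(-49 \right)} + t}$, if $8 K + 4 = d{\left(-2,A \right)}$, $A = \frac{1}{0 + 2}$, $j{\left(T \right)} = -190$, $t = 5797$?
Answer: $\frac{11}{11214} \approx 0.00098092$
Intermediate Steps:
$A = \frac{1}{2} \approx 0.5$
$d{\left(J,r \right)} = -24 + 8 J$ ($d{\left(J,r \right)} = - 2 \left(J - 3\right) \left(-4\right) = - 2 \left(-3 + J\right) \left(-4\right) = - 2 \left(12 - 4 J\right) = -24 + 8 J$)
$K = - \frac{11}{2}$ ($K = - \frac{1}{2} + \frac{-24 + 8 \left(-2\right)}{8} = - \frac{1}{2} + \frac{-24 - 16}{8} = - \frac{1}{2} + \frac{1}{8} \left(-40\right) = - \frac{1}{2} - 5 = - \frac{11}{2} \approx -5.5$)
$\frac{\left(-1\right) K}{j{\left(-49 \right)} + t} = \frac{\left(-1\right) \left(- \frac{11}{2}\right)}{-190 + 5797} = \frac{11}{2 \cdot 5607} = \frac{11}{2} \cdot \frac{1}{5607} = \frac{11}{11214}$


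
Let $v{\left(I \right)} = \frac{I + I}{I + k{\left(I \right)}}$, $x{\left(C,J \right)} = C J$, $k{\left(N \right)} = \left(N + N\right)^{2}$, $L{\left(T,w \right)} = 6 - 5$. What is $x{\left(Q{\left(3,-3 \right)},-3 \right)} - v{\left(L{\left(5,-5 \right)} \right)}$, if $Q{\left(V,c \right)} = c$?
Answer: $\frac{43}{5} \approx 8.6$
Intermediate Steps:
$L{\left(T,w \right)} = 1$
$k{\left(N \right)} = 4 N^{2}$ ($k{\left(N \right)} = \left(2 N\right)^{2} = 4 N^{2}$)
$v{\left(I \right)} = \frac{2 I}{I + 4 I^{2}}$ ($v{\left(I \right)} = \frac{I + I}{I + 4 I^{2}} = \frac{2 I}{I + 4 I^{2}}$)
$x{\left(Q{\left(3,-3 \right)},-3 \right)} - v{\left(L{\left(5,-5 \right)} \right)} = \left(-3\right) \left(-3\right) - \frac{2}{1 + 4 \cdot 1} = 9 - \frac{2}{1 + 4} = 9 - \frac{2}{5} = \frac{43}{5}$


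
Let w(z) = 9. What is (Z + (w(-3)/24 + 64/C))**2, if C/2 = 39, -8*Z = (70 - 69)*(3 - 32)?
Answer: 35344/1521 ≈ 23.237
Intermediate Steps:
Z = 29/8 (Z = -(70 - 69)*(3 - 32)/8 = -(-29)/8 = -1/8*(-29) = 29/8 ≈ 3.6250)
C = 78 (C = 2*39 = 78)
(Z + (w(-3)/24 + 64/C))**2 = (29/8 + (9/24 + 64/78))**2 = (29/8 + (9*(1/24) + 64*(1/78)))**2 = (29/8 + (3/8 + 32/39))**2 = (29/8 + 373/312)**2 = (188/39)**2 = 35344/1521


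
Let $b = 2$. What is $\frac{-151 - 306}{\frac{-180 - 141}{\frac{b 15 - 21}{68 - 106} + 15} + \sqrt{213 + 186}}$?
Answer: $\frac{18288226}{135775} + \frac{15980833 \sqrt{399}}{2579725} \approx 258.44$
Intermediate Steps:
$\frac{-151 - 306}{\frac{-180 - 141}{\frac{b 15 - 21}{68 - 106} + 15} + \sqrt{213 + 186}} = \frac{-151 - 306}{\frac{-180 - 141}{\frac{2 \cdot 15 - 21}{68 - 106} + 15} + \sqrt{213 + 186}} = - \frac{457}{- \frac{321}{\frac{30 - 21}{-38} + 15} + \sqrt{399}} = - \frac{457}{- \frac{321}{9 \left(- \frac{1}{38}\right) + 15} + \sqrt{399}} = - \frac{457}{- \frac{321}{- \frac{9}{38} + 15} + \sqrt{399}} = - \frac{457}{- \frac{321}{\frac{561}{38}} + \sqrt{399}} = - \frac{457}{\left(-321\right) \frac{38}{561} + \sqrt{399}} = - \frac{457}{- \frac{4066}{187} + \sqrt{399}}$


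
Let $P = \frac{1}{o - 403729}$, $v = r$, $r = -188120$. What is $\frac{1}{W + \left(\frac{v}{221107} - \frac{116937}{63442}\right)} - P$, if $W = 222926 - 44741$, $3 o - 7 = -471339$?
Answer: $\frac{31099826303704859}{4205367073787164831229} \approx 7.3953 \cdot 10^{-6}$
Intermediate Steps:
$v = -188120$
$o = - \frac{471332}{3}$ ($o = \frac{7}{3} + \frac{1}{3} \left(-471339\right) = \frac{7}{3} - 157113 = - \frac{471332}{3} \approx -1.5711 \cdot 10^{5}$)
$W = 178185$ ($W = 222926 - 44741 = 178185$)
$P = - \frac{3}{1682519}$ ($P = \frac{1}{- \frac{471332}{3} - 403729} = \frac{1}{- \frac{1682519}{3}} = - \frac{3}{1682519} \approx -1.783 \cdot 10^{-6}$)
$\frac{1}{W + \left(\frac{v}{221107} - \frac{116937}{63442}\right)} - P = \frac{1}{178185 - \left(\frac{116937}{63442} + \frac{188120}{221107}\right)} - - \frac{3}{1682519} = \frac{1}{178185 - \frac{37790298299}{14027470294}} + \frac{3}{1682519} = \frac{1}{\frac{2499447004038091}{14027470294}} + \frac{3}{1682519} = \frac{14027470294}{2499447004038091} + \frac{3}{1682519} = \frac{31099826303704859}{4205367073787164831229}$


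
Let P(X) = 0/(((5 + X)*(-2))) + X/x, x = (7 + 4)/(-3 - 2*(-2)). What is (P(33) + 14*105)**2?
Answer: 2169729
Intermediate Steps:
x = 11 (x = 11/(-3 + 4) = 11/1 = 11*1 = 11)
P(X) = X/11 (P(X) = 0/(((5 + X)*(-2))) + X/11 = 0/(-10 - 2*X) + X*(1/11) = 0 + X/11 = X/11)
(P(33) + 14*105)**2 = ((1/11)*33 + 14*105)**2 = (3 + 1470)**2 = 1473**2 = 2169729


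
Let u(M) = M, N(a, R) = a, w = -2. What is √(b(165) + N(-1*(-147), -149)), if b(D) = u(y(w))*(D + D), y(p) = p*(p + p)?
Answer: √2787 ≈ 52.792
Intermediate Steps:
y(p) = 2*p² (y(p) = p*(2*p) = 2*p²)
b(D) = 16*D (b(D) = (2*(-2)²)*(D + D) = (2*4)*(2*D) = 8*(2*D) = 16*D)
√(b(165) + N(-1*(-147), -149)) = √(16*165 - 1*(-147)) = √(2640 + 147) = √2787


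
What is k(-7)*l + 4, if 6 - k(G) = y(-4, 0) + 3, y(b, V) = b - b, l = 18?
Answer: 58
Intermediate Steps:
y(b, V) = 0
k(G) = 3 (k(G) = 6 - (0 + 3) = 6 - 1*3 = 6 - 3 = 3)
k(-7)*l + 4 = 3*18 + 4 = 54 + 4 = 58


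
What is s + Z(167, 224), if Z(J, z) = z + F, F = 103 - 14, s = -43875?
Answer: -43562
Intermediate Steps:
F = 89
Z(J, z) = 89 + z (Z(J, z) = z + 89 = 89 + z)
s + Z(167, 224) = -43875 + (89 + 224) = -43875 + 313 = -43562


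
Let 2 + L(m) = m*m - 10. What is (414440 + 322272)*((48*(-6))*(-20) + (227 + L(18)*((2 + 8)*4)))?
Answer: 13604860504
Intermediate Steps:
L(m) = -12 + m² (L(m) = -2 + (m*m - 10) = -2 + (m² - 10) = -2 + (-10 + m²) = -12 + m²)
(414440 + 322272)*((48*(-6))*(-20) + (227 + L(18)*((2 + 8)*4))) = (414440 + 322272)*((48*(-6))*(-20) + (227 + (-12 + 18²)*((2 + 8)*4))) = 736712*(-288*(-20) + (227 + (-12 + 324)*(10*4))) = 736712*(5760 + (227 + 312*40)) = 736712*(5760 + (227 + 12480)) = 736712*(5760 + 12707) = 736712*18467 = 13604860504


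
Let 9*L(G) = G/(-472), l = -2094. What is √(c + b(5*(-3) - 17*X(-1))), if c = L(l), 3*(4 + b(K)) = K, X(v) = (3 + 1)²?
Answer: I*√1380895/118 ≈ 9.9586*I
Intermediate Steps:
X(v) = 16 (X(v) = 4² = 16)
L(G) = -G/4248 (L(G) = (G/(-472))/9 = (G*(-1/472))/9 = (-G/472)/9 = -G/4248)
b(K) = -4 + K/3
c = 349/708 (c = -1/4248*(-2094) = 349/708 ≈ 0.49294)
√(c + b(5*(-3) - 17*X(-1))) = √(349/708 + (-4 + (5*(-3) - 17*16)/3)) = √(349/708 + (-4 + (-15 - 272)/3)) = √(349/708 + (-4 + (⅓)*(-287))) = √(349/708 + (-4 - 287/3)) = √(349/708 - 299/3) = √(-23405/236) = I*√1380895/118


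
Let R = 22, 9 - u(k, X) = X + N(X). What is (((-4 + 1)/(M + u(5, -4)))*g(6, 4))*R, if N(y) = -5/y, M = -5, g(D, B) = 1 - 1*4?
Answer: 88/3 ≈ 29.333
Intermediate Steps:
g(D, B) = -3 (g(D, B) = 1 - 4 = -3)
u(k, X) = 9 - X + 5/X (u(k, X) = 9 - (X - 5/X) = 9 + (-X + 5/X) = 9 - X + 5/X)
(((-4 + 1)/(M + u(5, -4)))*g(6, 4))*R = (((-4 + 1)/(-5 + (9 - 1*(-4) + 5/(-4))))*(-3))*22 = (-3/(-5 + (9 + 4 + 5*(-¼)))*(-3))*22 = (-3/(-5 + (9 + 4 - 5/4))*(-3))*22 = (-3/(-5 + 47/4)*(-3))*22 = (-3/27/4*(-3))*22 = (-3*4/27*(-3))*22 = -4/9*(-3)*22 = (4/3)*22 = 88/3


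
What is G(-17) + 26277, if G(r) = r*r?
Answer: 26566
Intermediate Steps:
G(r) = r²
G(-17) + 26277 = (-17)² + 26277 = 289 + 26277 = 26566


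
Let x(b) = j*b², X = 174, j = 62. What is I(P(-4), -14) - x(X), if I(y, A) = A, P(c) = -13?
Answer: -1877126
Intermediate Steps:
x(b) = 62*b²
I(P(-4), -14) - x(X) = -14 - 62*174² = -14 - 62*30276 = -14 - 1*1877112 = -14 - 1877112 = -1877126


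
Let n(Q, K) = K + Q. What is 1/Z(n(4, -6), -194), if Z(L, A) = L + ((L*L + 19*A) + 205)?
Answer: -1/3479 ≈ -0.00028744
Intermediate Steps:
Z(L, A) = 205 + L + L**2 + 19*A (Z(L, A) = L + ((L**2 + 19*A) + 205) = L + (205 + L**2 + 19*A) = 205 + L + L**2 + 19*A)
1/Z(n(4, -6), -194) = 1/(205 + (-6 + 4) + (-6 + 4)**2 + 19*(-194)) = 1/(205 - 2 + (-2)**2 - 3686) = 1/(205 - 2 + 4 - 3686) = 1/(-3479) = -1/3479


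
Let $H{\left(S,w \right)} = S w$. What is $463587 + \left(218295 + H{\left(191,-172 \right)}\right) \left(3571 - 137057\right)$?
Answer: $-24753580711$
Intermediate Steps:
$463587 + \left(218295 + H{\left(191,-172 \right)}\right) \left(3571 - 137057\right) = 463587 + \left(218295 + 191 \left(-172\right)\right) \left(3571 - 137057\right) = 463587 + \left(218295 - 32852\right) \left(-133486\right) = 463587 + 185443 \left(-133486\right) = 463587 - 24754044298 = -24753580711$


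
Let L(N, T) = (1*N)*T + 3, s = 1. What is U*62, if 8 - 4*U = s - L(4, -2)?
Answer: 31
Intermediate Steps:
L(N, T) = 3 + N*T (L(N, T) = N*T + 3 = 3 + N*T)
U = ½ (U = 2 - (1 - (3 + 4*(-2)))/4 = 2 - (1 - (3 - 8))/4 = 2 - (1 - 1*(-5))/4 = 2 - (1 + 5)/4 = 2 - ¼*6 = 2 - 3/2 = ½ ≈ 0.50000)
U*62 = (½)*62 = 31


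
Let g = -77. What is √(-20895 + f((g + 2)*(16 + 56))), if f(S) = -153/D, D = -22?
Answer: I*√10109814/22 ≈ 144.53*I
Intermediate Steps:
f(S) = 153/22 (f(S) = -153/(-22) = -153*(-1/22) = 153/22)
√(-20895 + f((g + 2)*(16 + 56))) = √(-20895 + 153/22) = √(-459537/22) = I*√10109814/22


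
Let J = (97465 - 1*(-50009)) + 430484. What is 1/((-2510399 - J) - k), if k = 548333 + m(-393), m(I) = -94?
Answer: -1/3636596 ≈ -2.7498e-7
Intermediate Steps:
J = 577958 (J = (97465 + 50009) + 430484 = 147474 + 430484 = 577958)
k = 548239 (k = 548333 - 94 = 548239)
1/((-2510399 - J) - k) = 1/((-2510399 - 1*577958) - 1*548239) = 1/((-2510399 - 577958) - 548239) = 1/(-3088357 - 548239) = 1/(-3636596) = -1/3636596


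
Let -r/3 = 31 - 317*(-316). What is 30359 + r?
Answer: -270250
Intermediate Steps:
r = -300609 (r = -3*(31 - 317*(-316)) = -3*(31 + 100172) = -3*100203 = -300609)
30359 + r = 30359 - 300609 = -270250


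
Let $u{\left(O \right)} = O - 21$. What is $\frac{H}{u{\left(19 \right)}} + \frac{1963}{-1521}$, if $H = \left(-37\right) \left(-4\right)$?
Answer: $- \frac{8809}{117} \approx -75.291$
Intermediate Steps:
$u{\left(O \right)} = -21 + O$
$H = 148$
$\frac{H}{u{\left(19 \right)}} + \frac{1963}{-1521} = \frac{148}{-21 + 19} + \frac{1963}{-1521} = \frac{148}{-2} + 1963 \left(- \frac{1}{1521}\right) = 148 \left(- \frac{1}{2}\right) - \frac{151}{117} = -74 - \frac{151}{117} = - \frac{8809}{117}$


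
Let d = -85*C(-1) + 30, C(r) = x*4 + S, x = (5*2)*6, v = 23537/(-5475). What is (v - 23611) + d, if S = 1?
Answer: -241284887/5475 ≈ -44070.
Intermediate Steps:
v = -23537/5475 (v = 23537*(-1/5475) = -23537/5475 ≈ -4.2990)
x = 60 (x = 10*6 = 60)
C(r) = 241 (C(r) = 60*4 + 1 = 240 + 1 = 241)
d = -20455 (d = -85*241 + 30 = -20485 + 30 = -20455)
(v - 23611) + d = (-23537/5475 - 23611) - 20455 = -129293762/5475 - 20455 = -241284887/5475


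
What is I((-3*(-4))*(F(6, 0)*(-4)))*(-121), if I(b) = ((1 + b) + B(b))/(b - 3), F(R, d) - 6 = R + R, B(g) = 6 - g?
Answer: 847/867 ≈ 0.97693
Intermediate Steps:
F(R, d) = 6 + 2*R (F(R, d) = 6 + (R + R) = 6 + 2*R)
I(b) = 7/(-3 + b) (I(b) = ((1 + b) + (6 - b))/(b - 3) = 7/(-3 + b))
I((-3*(-4))*(F(6, 0)*(-4)))*(-121) = (7/(-3 + (-3*(-4))*((6 + 2*6)*(-4))))*(-121) = (7/(-3 + 12*((6 + 12)*(-4))))*(-121) = (7/(-3 + 12*(18*(-4))))*(-121) = (7/(-3 + 12*(-72)))*(-121) = (7/(-3 - 864))*(-121) = (7/(-867))*(-121) = (7*(-1/867))*(-121) = -7/867*(-121) = 847/867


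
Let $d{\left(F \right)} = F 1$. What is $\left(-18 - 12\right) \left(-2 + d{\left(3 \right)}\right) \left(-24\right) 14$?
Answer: $10080$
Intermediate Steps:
$d{\left(F \right)} = F$
$\left(-18 - 12\right) \left(-2 + d{\left(3 \right)}\right) \left(-24\right) 14 = \left(-18 - 12\right) \left(-2 + 3\right) \left(-24\right) 14 = \left(-30\right) 1 \left(-24\right) 14 = \left(-30\right) \left(-24\right) 14 = 720 \cdot 14 = 10080$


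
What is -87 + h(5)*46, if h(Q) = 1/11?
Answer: -911/11 ≈ -82.818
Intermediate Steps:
h(Q) = 1/11
-87 + h(5)*46 = -87 + (1/11)*46 = -87 + 46/11 = -911/11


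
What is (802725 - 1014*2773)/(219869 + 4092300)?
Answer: -2009097/4312169 ≈ -0.46591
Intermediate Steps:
(802725 - 1014*2773)/(219869 + 4092300) = (802725 - 2811822)/4312169 = -2009097*1/4312169 = -2009097/4312169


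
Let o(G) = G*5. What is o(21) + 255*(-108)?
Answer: -27435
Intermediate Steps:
o(G) = 5*G
o(21) + 255*(-108) = 5*21 + 255*(-108) = 105 - 27540 = -27435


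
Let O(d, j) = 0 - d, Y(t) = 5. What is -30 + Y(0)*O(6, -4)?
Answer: -60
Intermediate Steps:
O(d, j) = -d
-30 + Y(0)*O(6, -4) = -30 + 5*(-1*6) = -30 + 5*(-6) = -30 - 30 = -60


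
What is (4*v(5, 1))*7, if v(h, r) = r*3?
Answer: 84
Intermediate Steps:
v(h, r) = 3*r
(4*v(5, 1))*7 = (4*(3*1))*7 = (4*3)*7 = 12*7 = 84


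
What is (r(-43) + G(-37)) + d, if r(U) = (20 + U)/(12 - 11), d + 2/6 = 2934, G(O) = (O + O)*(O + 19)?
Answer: 12728/3 ≈ 4242.7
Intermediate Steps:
G(O) = 2*O*(19 + O) (G(O) = (2*O)*(19 + O) = 2*O*(19 + O))
d = 8801/3 (d = -⅓ + 2934 = 8801/3 ≈ 2933.7)
r(U) = 20 + U (r(U) = (20 + U)/1 = (20 + U)*1 = 20 + U)
(r(-43) + G(-37)) + d = ((20 - 43) + 2*(-37)*(19 - 37)) + 8801/3 = (-23 + 2*(-37)*(-18)) + 8801/3 = (-23 + 1332) + 8801/3 = 1309 + 8801/3 = 12728/3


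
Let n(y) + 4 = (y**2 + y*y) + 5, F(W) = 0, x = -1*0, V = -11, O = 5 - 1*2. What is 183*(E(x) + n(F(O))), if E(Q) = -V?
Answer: 2196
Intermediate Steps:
O = 3 (O = 5 - 2 = 3)
x = 0
E(Q) = 11 (E(Q) = -1*(-11) = 11)
n(y) = 1 + 2*y**2 (n(y) = -4 + ((y**2 + y*y) + 5) = -4 + ((y**2 + y**2) + 5) = -4 + (2*y**2 + 5) = -4 + (5 + 2*y**2) = 1 + 2*y**2)
183*(E(x) + n(F(O))) = 183*(11 + (1 + 2*0**2)) = 183*(11 + (1 + 2*0)) = 183*(11 + (1 + 0)) = 183*(11 + 1) = 183*12 = 2196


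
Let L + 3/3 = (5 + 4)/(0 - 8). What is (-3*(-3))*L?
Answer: -153/8 ≈ -19.125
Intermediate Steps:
L = -17/8 (L = -1 + (5 + 4)/(0 - 8) = -1 + 9/(-8) = -1 + 9*(-⅛) = -1 - 9/8 = -17/8 ≈ -2.1250)
(-3*(-3))*L = -3*(-3)*(-17/8) = 9*(-17/8) = -153/8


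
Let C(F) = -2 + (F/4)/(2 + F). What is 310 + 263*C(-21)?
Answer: -10893/76 ≈ -143.33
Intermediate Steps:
C(F) = -2 + F/(4*(2 + F)) (C(F) = -2 + (F*(¼))/(2 + F) = -2 + (F/4)/(2 + F) = -2 + F/(4*(2 + F)))
310 + 263*C(-21) = 310 + 263*((-16 - 7*(-21))/(4*(2 - 21))) = 310 + 263*((¼)*(-16 + 147)/(-19)) = 310 + 263*((¼)*(-1/19)*131) = 310 + 263*(-131/76) = 310 - 34453/76 = -10893/76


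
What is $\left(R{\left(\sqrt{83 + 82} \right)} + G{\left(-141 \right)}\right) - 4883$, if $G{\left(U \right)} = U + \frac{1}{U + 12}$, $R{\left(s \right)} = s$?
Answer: $- \frac{648097}{129} + \sqrt{165} \approx -5011.2$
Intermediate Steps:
$G{\left(U \right)} = U + \frac{1}{12 + U}$
$\left(R{\left(\sqrt{83 + 82} \right)} + G{\left(-141 \right)}\right) - 4883 = \left(\sqrt{83 + 82} + \frac{1 + \left(-141\right)^{2} + 12 \left(-141\right)}{12 - 141}\right) - 4883 = \left(\sqrt{165} + \frac{1 + 19881 - 1692}{-129}\right) - 4883 = \left(\sqrt{165} - \frac{18190}{129}\right) - 4883 = \left(- \frac{18190}{129} + \sqrt{165}\right) - 4883 = - \frac{648097}{129} + \sqrt{165}$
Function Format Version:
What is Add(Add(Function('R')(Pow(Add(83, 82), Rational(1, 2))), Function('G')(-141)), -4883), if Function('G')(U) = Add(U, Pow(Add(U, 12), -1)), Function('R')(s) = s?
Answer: Add(Rational(-648097, 129), Pow(165, Rational(1, 2))) ≈ -5011.2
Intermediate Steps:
Function('G')(U) = Add(U, Pow(Add(12, U), -1))
Add(Add(Function('R')(Pow(Add(83, 82), Rational(1, 2))), Function('G')(-141)), -4883) = Add(Add(Pow(Add(83, 82), Rational(1, 2)), Mul(Pow(Add(12, -141), -1), Add(1, Pow(-141, 2), Mul(12, -141)))), -4883) = Add(Add(Pow(165, Rational(1, 2)), Mul(Pow(-129, -1), Add(1, 19881, -1692))), -4883) = Add(Add(Pow(165, Rational(1, 2)), Mul(Rational(-1, 129), 18190)), -4883) = Add(Add(Pow(165, Rational(1, 2)), Rational(-18190, 129)), -4883) = Add(Add(Rational(-18190, 129), Pow(165, Rational(1, 2))), -4883) = Add(Rational(-648097, 129), Pow(165, Rational(1, 2)))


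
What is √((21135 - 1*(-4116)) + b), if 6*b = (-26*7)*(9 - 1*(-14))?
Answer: 2*√55245/3 ≈ 156.70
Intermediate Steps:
b = -2093/3 (b = ((-26*7)*(9 - 1*(-14)))/6 = (-182*(9 + 14))/6 = (-182*23)/6 = (⅙)*(-4186) = -2093/3 ≈ -697.67)
√((21135 - 1*(-4116)) + b) = √((21135 - 1*(-4116)) - 2093/3) = √((21135 + 4116) - 2093/3) = √(25251 - 2093/3) = √(73660/3) = 2*√55245/3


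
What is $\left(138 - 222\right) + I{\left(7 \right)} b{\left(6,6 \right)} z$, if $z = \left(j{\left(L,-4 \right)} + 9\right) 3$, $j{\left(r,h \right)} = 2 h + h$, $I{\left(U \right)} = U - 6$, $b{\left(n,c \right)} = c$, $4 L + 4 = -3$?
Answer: $-138$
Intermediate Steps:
$L = - \frac{7}{4}$ ($L = -1 + \frac{1}{4} \left(-3\right) = -1 - \frac{3}{4} = - \frac{7}{4} \approx -1.75$)
$I{\left(U \right)} = -6 + U$ ($I{\left(U \right)} = U - 6 = -6 + U$)
$j{\left(r,h \right)} = 3 h$
$z = -9$ ($z = \left(3 \left(-4\right) + 9\right) 3 = \left(-12 + 9\right) 3 = \left(-3\right) 3 = -9$)
$\left(138 - 222\right) + I{\left(7 \right)} b{\left(6,6 \right)} z = \left(138 - 222\right) + \left(-6 + 7\right) 6 \left(-9\right) = \left(138 - 222\right) + 1 \cdot 6 \left(-9\right) = -84 + 6 \left(-9\right) = -84 - 54 = -138$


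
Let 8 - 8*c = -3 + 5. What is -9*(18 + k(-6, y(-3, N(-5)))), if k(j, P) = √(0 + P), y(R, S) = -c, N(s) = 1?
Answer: -162 - 9*I*√3/2 ≈ -162.0 - 7.7942*I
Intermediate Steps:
c = ¾ (c = 1 - (-3 + 5)/8 = 1 - ⅛*2 = 1 - ¼ = ¾ ≈ 0.75000)
y(R, S) = -¾ (y(R, S) = -1*¾ = -¾)
k(j, P) = √P
-9*(18 + k(-6, y(-3, N(-5)))) = -9*(18 + √(-¾)) = -9*(18 + I*√3/2) = -162 - 9*I*√3/2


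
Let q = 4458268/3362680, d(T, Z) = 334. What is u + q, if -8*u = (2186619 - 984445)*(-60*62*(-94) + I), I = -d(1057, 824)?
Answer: -22066257044802509/420335 ≈ -5.2497e+10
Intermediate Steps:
q = 1114567/840670 (q = 4458268*(1/3362680) = 1114567/840670 ≈ 1.3258)
I = -334 (I = -1*334 = -334)
u = -104993669551/2 (u = -(2186619 - 984445)*(-60*62*(-94) - 334)/8 = -601087*(-3720*(-94) - 334)/4 = -601087*(349680 - 334)/4 = -601087*349346/4 = -⅛*419974678204 = -104993669551/2 ≈ -5.2497e+10)
u + q = -104993669551/2 + 1114567/840670 = -22066257044802509/420335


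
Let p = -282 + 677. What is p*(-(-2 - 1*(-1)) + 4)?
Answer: 1975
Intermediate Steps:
p = 395
p*(-(-2 - 1*(-1)) + 4) = 395*(-(-2 - 1*(-1)) + 4) = 395*(-(-2 + 1) + 4) = 395*(-1*(-1) + 4) = 395*(1 + 4) = 395*5 = 1975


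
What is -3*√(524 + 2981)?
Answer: -3*√3505 ≈ -177.61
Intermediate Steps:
-3*√(524 + 2981) = -3*√3505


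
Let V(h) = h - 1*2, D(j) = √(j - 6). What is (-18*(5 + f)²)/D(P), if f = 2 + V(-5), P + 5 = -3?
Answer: 0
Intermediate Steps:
P = -8 (P = -5 - 3 = -8)
D(j) = √(-6 + j)
V(h) = -2 + h (V(h) = h - 2 = -2 + h)
f = -5 (f = 2 + (-2 - 5) = 2 - 7 = -5)
(-18*(5 + f)²)/D(P) = (-18*(5 - 5)²)/(√(-6 - 8)) = (-18*0²)/(√(-14)) = (-18*0)/((I*√14)) = 0*(-I*√14/14) = 0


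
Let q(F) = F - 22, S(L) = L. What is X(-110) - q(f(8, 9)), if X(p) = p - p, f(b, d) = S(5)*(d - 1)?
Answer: -18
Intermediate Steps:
f(b, d) = -5 + 5*d (f(b, d) = 5*(d - 1) = 5*(-1 + d) = -5 + 5*d)
X(p) = 0
q(F) = -22 + F
X(-110) - q(f(8, 9)) = 0 - (-22 + (-5 + 5*9)) = 0 - (-22 + (-5 + 45)) = 0 - (-22 + 40) = 0 - 1*18 = 0 - 18 = -18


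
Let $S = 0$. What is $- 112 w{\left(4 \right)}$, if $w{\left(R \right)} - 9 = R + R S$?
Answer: $-1456$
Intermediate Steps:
$w{\left(R \right)} = 9 + R$ ($w{\left(R \right)} = 9 + \left(R + R 0\right) = 9 + \left(R + 0\right) = 9 + R$)
$- 112 w{\left(4 \right)} = - 112 \left(9 + 4\right) = \left(-112\right) 13 = -1456$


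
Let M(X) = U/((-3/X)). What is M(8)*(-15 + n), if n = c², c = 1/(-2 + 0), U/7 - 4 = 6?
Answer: 8260/3 ≈ 2753.3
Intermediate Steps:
U = 70 (U = 28 + 7*6 = 28 + 42 = 70)
c = -½ (c = 1/(-2) = -½ ≈ -0.50000)
M(X) = -70*X/3 (M(X) = 70/((-3/X)) = 70*(-X/3) = -70*X/3)
n = ¼ (n = (-½)² = ¼ ≈ 0.25000)
M(8)*(-15 + n) = (-70/3*8)*(-15 + ¼) = -560/3*(-59/4) = 8260/3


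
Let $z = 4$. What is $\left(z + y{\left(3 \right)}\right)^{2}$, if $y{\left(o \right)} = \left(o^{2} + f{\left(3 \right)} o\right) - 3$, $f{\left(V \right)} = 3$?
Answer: $361$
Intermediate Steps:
$y{\left(o \right)} = -3 + o^{2} + 3 o$ ($y{\left(o \right)} = \left(o^{2} + 3 o\right) - 3 = -3 + o^{2} + 3 o$)
$\left(z + y{\left(3 \right)}\right)^{2} = \left(4 + \left(-3 + 3^{2} + 3 \cdot 3\right)\right)^{2} = \left(4 + \left(-3 + 9 + 9\right)\right)^{2} = \left(4 + 15\right)^{2} = 19^{2} = 361$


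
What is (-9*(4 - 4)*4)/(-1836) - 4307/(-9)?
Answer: 4307/9 ≈ 478.56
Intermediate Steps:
(-9*(4 - 4)*4)/(-1836) - 4307/(-9) = (-9*0*4)*(-1/1836) - 4307*(-1/9) = (0*4)*(-1/1836) + 4307/9 = 0*(-1/1836) + 4307/9 = 0 + 4307/9 = 4307/9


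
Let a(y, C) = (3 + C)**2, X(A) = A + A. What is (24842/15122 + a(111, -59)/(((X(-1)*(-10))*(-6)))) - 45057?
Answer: -5112917252/113415 ≈ -45082.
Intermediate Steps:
X(A) = 2*A
(24842/15122 + a(111, -59)/(((X(-1)*(-10))*(-6)))) - 45057 = (24842/15122 + (3 - 59)**2/((((2*(-1))*(-10))*(-6)))) - 45057 = (24842*(1/15122) + (-56)**2/((-2*(-10)*(-6)))) - 45057 = (12421/7561 + 3136/((20*(-6)))) - 45057 = (12421/7561 + 3136/(-120)) - 45057 = (12421/7561 + 3136*(-1/120)) - 45057 = (12421/7561 - 392/15) - 45057 = -2777597/113415 - 45057 = -5112917252/113415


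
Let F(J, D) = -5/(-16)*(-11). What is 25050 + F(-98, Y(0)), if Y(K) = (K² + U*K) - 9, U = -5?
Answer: 400745/16 ≈ 25047.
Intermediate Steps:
Y(K) = -9 + K² - 5*K (Y(K) = (K² - 5*K) - 9 = -9 + K² - 5*K)
F(J, D) = -55/16 (F(J, D) = -5*(-1/16)*(-11) = (5/16)*(-11) = -55/16)
25050 + F(-98, Y(0)) = 25050 - 55/16 = 400745/16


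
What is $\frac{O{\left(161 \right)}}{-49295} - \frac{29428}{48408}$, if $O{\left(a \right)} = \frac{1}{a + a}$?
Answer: $- \frac{29194399883}{48023731245} \approx -0.60792$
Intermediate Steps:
$O{\left(a \right)} = \frac{1}{2 a}$
$\frac{O{\left(161 \right)}}{-49295} - \frac{29428}{48408} = \frac{\frac{1}{2} \cdot \frac{1}{161}}{-49295} - \frac{29428}{48408} = \frac{1}{2} \cdot \frac{1}{161} \left(- \frac{1}{49295}\right) - \frac{7357}{12102} = \frac{1}{322} \left(- \frac{1}{49295}\right) - \frac{7357}{12102} = - \frac{1}{15872990} - \frac{7357}{12102} = - \frac{29194399883}{48023731245}$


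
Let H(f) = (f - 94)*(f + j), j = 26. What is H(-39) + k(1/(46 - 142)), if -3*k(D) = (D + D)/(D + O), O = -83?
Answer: 41335201/23907 ≈ 1729.0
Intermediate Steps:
k(D) = -2*D/(3*(-83 + D)) (k(D) = -(D + D)/(3*(D - 83)) = -2*D/(3*(-83 + D)))
H(f) = (-94 + f)*(26 + f) (H(f) = (f - 94)*(f + 26) = (-94 + f)*(26 + f))
H(-39) + k(1/(46 - 142)) = (-2444 + (-39)**2 - 68*(-39)) - 2/((46 - 142)*(-249 + 3/(46 - 142))) = (-2444 + 1521 + 2652) - 2/(-96*(-249 + 3/(-96))) = 1729 - 2*(-1/96)/(-249 + 3*(-1/96)) = 1729 - 2*(-1/96)/(-249 - 1/32) = 1729 - 2*(-1/96)/(-7969/32) = 1729 - 2*(-1/96)*(-32/7969) = 1729 - 2/23907 = 41335201/23907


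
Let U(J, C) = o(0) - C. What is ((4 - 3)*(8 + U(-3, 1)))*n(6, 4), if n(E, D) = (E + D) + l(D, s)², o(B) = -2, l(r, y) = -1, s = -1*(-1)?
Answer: 55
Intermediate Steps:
s = 1
U(J, C) = -2 - C
n(E, D) = 1 + D + E (n(E, D) = (E + D) + (-1)² = (D + E) + 1 = 1 + D + E)
((4 - 3)*(8 + U(-3, 1)))*n(6, 4) = ((4 - 3)*(8 + (-2 - 1*1)))*(1 + 4 + 6) = (1*(8 + (-2 - 1)))*11 = (1*(8 - 3))*11 = (1*5)*11 = 5*11 = 55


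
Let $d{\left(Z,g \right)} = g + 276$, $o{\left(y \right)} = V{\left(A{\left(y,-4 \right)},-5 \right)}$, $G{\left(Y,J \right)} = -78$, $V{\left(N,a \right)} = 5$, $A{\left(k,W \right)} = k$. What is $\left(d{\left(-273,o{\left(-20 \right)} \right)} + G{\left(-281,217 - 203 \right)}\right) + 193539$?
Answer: $193742$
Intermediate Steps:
$o{\left(y \right)} = 5$
$d{\left(Z,g \right)} = 276 + g$
$\left(d{\left(-273,o{\left(-20 \right)} \right)} + G{\left(-281,217 - 203 \right)}\right) + 193539 = \left(\left(276 + 5\right) - 78\right) + 193539 = \left(281 - 78\right) + 193539 = 203 + 193539 = 193742$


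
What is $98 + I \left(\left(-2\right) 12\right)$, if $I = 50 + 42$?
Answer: $-2110$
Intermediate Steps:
$I = 92$
$98 + I \left(\left(-2\right) 12\right) = 98 + 92 \left(\left(-2\right) 12\right) = 98 + 92 \left(-24\right) = 98 - 2208 = -2110$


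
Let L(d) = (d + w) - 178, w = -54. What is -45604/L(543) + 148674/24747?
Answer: -360774858/2565439 ≈ -140.63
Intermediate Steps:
L(d) = -232 + d (L(d) = (d - 54) - 178 = (-54 + d) - 178 = -232 + d)
-45604/L(543) + 148674/24747 = -45604/(-232 + 543) + 148674/24747 = -45604/311 + 148674*(1/24747) = -45604*1/311 + 49558/8249 = -45604/311 + 49558/8249 = -360774858/2565439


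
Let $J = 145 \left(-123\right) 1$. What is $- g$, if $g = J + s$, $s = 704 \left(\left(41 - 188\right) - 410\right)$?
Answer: $409963$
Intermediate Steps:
$J = -17835$ ($J = \left(-17835\right) 1 = -17835$)
$s = -392128$ ($s = 704 \left(\left(41 - 188\right) - 410\right) = 704 \left(-147 - 410\right) = 704 \left(-557\right) = -392128$)
$g = -409963$ ($g = -17835 - 392128 = -409963$)
$- g = \left(-1\right) \left(-409963\right) = 409963$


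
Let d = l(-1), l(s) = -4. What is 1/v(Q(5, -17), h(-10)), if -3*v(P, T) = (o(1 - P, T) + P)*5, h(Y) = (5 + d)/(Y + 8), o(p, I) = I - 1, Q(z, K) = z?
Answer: -6/35 ≈ -0.17143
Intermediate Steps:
o(p, I) = -1 + I
d = -4
h(Y) = 1/(8 + Y) (h(Y) = (5 - 4)/(Y + 8) = 1/(8 + Y))
v(P, T) = 5/3 - 5*P/3 - 5*T/3 (v(P, T) = -((-1 + T) + P)*5/3 = -(-1 + P + T)*5/3 = -(-5 + 5*P + 5*T)/3 = 5/3 - 5*P/3 - 5*T/3)
1/v(Q(5, -17), h(-10)) = 1/(5/3 - 5/3*5 - 5/(3*(8 - 10))) = 1/(5/3 - 25/3 - 5/3/(-2)) = 1/(5/3 - 25/3 - 5/3*(-1/2)) = 1/(5/3 - 25/3 + 5/6) = 1/(-35/6) = -6/35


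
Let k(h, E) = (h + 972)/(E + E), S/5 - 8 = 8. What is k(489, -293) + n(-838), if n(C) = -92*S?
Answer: -4314421/586 ≈ -7362.5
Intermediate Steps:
S = 80 (S = 40 + 5*8 = 40 + 40 = 80)
n(C) = -7360 (n(C) = -92*80 = -7360)
k(h, E) = (972 + h)/(2*E) (k(h, E) = (972 + h)/((2*E)) = (972 + h)*(1/(2*E)) = (972 + h)/(2*E))
k(489, -293) + n(-838) = (½)*(972 + 489)/(-293) - 7360 = (½)*(-1/293)*1461 - 7360 = -1461/586 - 7360 = -4314421/586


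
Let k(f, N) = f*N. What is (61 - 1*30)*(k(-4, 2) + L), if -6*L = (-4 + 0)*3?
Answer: -186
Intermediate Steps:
k(f, N) = N*f
L = 2 (L = -(-4 + 0)*3/6 = -(-2)*3/3 = -⅙*(-12) = 2)
(61 - 1*30)*(k(-4, 2) + L) = (61 - 1*30)*(2*(-4) + 2) = (61 - 30)*(-8 + 2) = 31*(-6) = -186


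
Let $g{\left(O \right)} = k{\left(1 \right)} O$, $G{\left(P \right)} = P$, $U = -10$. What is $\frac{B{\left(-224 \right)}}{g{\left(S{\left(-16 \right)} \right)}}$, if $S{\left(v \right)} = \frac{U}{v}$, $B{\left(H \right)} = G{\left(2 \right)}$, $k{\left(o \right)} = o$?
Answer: $\frac{16}{5} \approx 3.2$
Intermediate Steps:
$B{\left(H \right)} = 2$
$S{\left(v \right)} = - \frac{10}{v}$
$g{\left(O \right)} = O$ ($g{\left(O \right)} = 1 O = O$)
$\frac{B{\left(-224 \right)}}{g{\left(S{\left(-16 \right)} \right)}} = \frac{2}{\left(-10\right) \frac{1}{-16}} = \frac{2}{\left(-10\right) \left(- \frac{1}{16}\right)} = \frac{2}{\frac{5}{8}} = 2 \cdot \frac{8}{5} = \frac{16}{5}$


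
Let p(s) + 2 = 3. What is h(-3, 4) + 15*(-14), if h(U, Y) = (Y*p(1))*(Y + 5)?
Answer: -174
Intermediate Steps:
p(s) = 1 (p(s) = -2 + 3 = 1)
h(U, Y) = Y*(5 + Y) (h(U, Y) = (Y*1)*(Y + 5) = Y*(5 + Y))
h(-3, 4) + 15*(-14) = 4*(5 + 4) + 15*(-14) = 4*9 - 210 = 36 - 210 = -174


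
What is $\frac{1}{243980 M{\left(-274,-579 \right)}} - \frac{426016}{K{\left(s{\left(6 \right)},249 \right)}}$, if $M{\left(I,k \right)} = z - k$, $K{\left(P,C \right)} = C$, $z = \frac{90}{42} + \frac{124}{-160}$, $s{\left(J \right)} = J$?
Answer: $- \frac{844523083304066}{493611150153} \approx -1710.9$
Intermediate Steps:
$z = \frac{383}{280}$ ($z = 90 \cdot \frac{1}{42} + 124 \left(- \frac{1}{160}\right) = \frac{15}{7} - \frac{31}{40} = \frac{383}{280} \approx 1.3679$)
$M{\left(I,k \right)} = \frac{383}{280} - k$
$\frac{1}{243980 M{\left(-274,-579 \right)}} - \frac{426016}{K{\left(s{\left(6 \right)},249 \right)}} = \frac{1}{243980 \left(\frac{383}{280} - -579\right)} - \frac{426016}{249} = \frac{1}{243980 \left(\frac{383}{280} + 579\right)} - \frac{426016}{249} = \frac{1}{243980 \cdot \frac{162503}{280}} - \frac{426016}{249} = \frac{1}{243980} \cdot \frac{280}{162503} - \frac{426016}{249} = \frac{14}{1982374097} - \frac{426016}{249} = - \frac{844523083304066}{493611150153}$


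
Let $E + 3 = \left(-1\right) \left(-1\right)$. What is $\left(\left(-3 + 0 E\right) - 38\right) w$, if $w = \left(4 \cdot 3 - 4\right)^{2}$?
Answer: $-2624$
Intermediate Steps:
$E = -2$ ($E = -3 - -1 = -3 + 1 = -2$)
$w = 64$ ($w = \left(12 - 4\right)^{2} = 8^{2} = 64$)
$\left(\left(-3 + 0 E\right) - 38\right) w = \left(\left(-3 + 0 \left(-2\right)\right) - 38\right) 64 = \left(\left(-3 + 0\right) - 38\right) 64 = \left(-3 - 38\right) 64 = \left(-41\right) 64 = -2624$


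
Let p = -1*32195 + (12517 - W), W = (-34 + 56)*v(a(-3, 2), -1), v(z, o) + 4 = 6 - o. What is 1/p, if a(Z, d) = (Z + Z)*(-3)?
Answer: -1/19744 ≈ -5.0648e-5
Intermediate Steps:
a(Z, d) = -6*Z (a(Z, d) = (2*Z)*(-3) = -6*Z)
v(z, o) = 2 - o (v(z, o) = -4 + (6 - o) = 2 - o)
W = 66 (W = (-34 + 56)*(2 - 1*(-1)) = 22*(2 + 1) = 22*3 = 66)
p = -19744 (p = -1*32195 + (12517 - 1*66) = -32195 + (12517 - 66) = -32195 + 12451 = -19744)
1/p = 1/(-19744) = -1/19744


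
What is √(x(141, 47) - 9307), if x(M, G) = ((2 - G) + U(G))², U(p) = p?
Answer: I*√9303 ≈ 96.452*I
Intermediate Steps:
x(M, G) = 4 (x(M, G) = ((2 - G) + G)² = 2² = 4)
√(x(141, 47) - 9307) = √(4 - 9307) = √(-9303) = I*√9303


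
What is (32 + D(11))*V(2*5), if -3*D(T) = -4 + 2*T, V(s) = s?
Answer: 260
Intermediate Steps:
D(T) = 4/3 - 2*T/3 (D(T) = -(-4 + 2*T)/3 = 4/3 - 2*T/3)
(32 + D(11))*V(2*5) = (32 + (4/3 - ⅔*11))*(2*5) = (32 + (4/3 - 22/3))*10 = (32 - 6)*10 = 26*10 = 260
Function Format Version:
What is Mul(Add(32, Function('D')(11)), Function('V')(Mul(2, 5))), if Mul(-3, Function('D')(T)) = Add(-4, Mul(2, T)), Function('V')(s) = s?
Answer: 260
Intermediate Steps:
Function('D')(T) = Add(Rational(4, 3), Mul(Rational(-2, 3), T)) (Function('D')(T) = Mul(Rational(-1, 3), Add(-4, Mul(2, T))) = Add(Rational(4, 3), Mul(Rational(-2, 3), T)))
Mul(Add(32, Function('D')(11)), Function('V')(Mul(2, 5))) = Mul(Add(32, Add(Rational(4, 3), Mul(Rational(-2, 3), 11))), Mul(2, 5)) = Mul(Add(32, Add(Rational(4, 3), Rational(-22, 3))), 10) = Mul(Add(32, -6), 10) = Mul(26, 10) = 260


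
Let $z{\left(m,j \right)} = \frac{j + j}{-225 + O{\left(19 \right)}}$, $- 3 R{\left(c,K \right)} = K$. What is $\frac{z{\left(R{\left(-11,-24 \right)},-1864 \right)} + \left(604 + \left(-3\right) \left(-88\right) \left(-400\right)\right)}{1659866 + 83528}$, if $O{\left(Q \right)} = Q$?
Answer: $- \frac{5406362}{89784791} \approx -0.060215$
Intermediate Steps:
$R{\left(c,K \right)} = - \frac{K}{3}$
$z{\left(m,j \right)} = - \frac{j}{103}$ ($z{\left(m,j \right)} = \frac{j + j}{-225 + 19} = \frac{2 j}{-206} = 2 j \left(- \frac{1}{206}\right) = - \frac{j}{103}$)
$\frac{z{\left(R{\left(-11,-24 \right)},-1864 \right)} + \left(604 + \left(-3\right) \left(-88\right) \left(-400\right)\right)}{1659866 + 83528} = \frac{\left(- \frac{1}{103}\right) \left(-1864\right) + \left(604 + \left(-3\right) \left(-88\right) \left(-400\right)\right)}{1659866 + 83528} = \frac{\frac{1864}{103} + \left(604 + 264 \left(-400\right)\right)}{1743394} = \left(\frac{1864}{103} + \left(604 - 105600\right)\right) \frac{1}{1743394} = \left(\frac{1864}{103} - 104996\right) \frac{1}{1743394} = \left(- \frac{10812724}{103}\right) \frac{1}{1743394} = - \frac{5406362}{89784791}$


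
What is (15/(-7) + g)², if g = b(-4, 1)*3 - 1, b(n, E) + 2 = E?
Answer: 1849/49 ≈ 37.735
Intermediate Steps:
b(n, E) = -2 + E
g = -4 (g = (-2 + 1)*3 - 1 = -1*3 - 1 = -3 - 1 = -4)
(15/(-7) + g)² = (15/(-7) - 4)² = (15*(-⅐) - 4)² = (-15/7 - 4)² = (-43/7)² = 1849/49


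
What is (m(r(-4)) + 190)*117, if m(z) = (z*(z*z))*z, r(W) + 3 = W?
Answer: 303147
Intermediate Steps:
r(W) = -3 + W
m(z) = z⁴ (m(z) = (z*z²)*z = z³*z = z⁴)
(m(r(-4)) + 190)*117 = ((-3 - 4)⁴ + 190)*117 = ((-7)⁴ + 190)*117 = (2401 + 190)*117 = 2591*117 = 303147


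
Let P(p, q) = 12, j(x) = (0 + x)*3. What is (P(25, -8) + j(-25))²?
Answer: 3969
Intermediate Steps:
j(x) = 3*x (j(x) = x*3 = 3*x)
(P(25, -8) + j(-25))² = (12 + 3*(-25))² = (12 - 75)² = (-63)² = 3969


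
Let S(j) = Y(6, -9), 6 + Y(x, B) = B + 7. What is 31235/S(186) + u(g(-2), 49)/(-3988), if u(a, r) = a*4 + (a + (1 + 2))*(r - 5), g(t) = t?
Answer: -31141367/7976 ≈ -3904.4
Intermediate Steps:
Y(x, B) = 1 + B (Y(x, B) = -6 + (B + 7) = -6 + (7 + B) = 1 + B)
S(j) = -8 (S(j) = 1 - 9 = -8)
u(a, r) = 4*a + (-5 + r)*(3 + a) (u(a, r) = 4*a + (a + 3)*(-5 + r) = 4*a + (3 + a)*(-5 + r) = 4*a + (-5 + r)*(3 + a))
31235/S(186) + u(g(-2), 49)/(-3988) = 31235/(-8) + (-15 - 1*(-2) + 3*49 - 2*49)/(-3988) = 31235*(-⅛) + (-15 + 2 + 147 - 98)*(-1/3988) = -31235/8 + 36*(-1/3988) = -31235/8 - 9/997 = -31141367/7976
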